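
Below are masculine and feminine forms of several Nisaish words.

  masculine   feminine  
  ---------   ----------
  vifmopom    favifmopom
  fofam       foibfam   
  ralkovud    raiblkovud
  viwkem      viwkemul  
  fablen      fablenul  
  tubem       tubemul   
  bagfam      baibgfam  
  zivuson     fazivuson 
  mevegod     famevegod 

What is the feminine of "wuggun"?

wuibggun

tubem and vifmopom both end in -m yet inflect differently (tubemul, favifmopom), so the final letter is not what conditions the rule; the last vowel is.
"wuggun" has last vowel 'u'. The one such stem in the data (ralkovud → raiblkovud) inserts -ib- after the first vowel (as do fofam, bagfam), so the same rule applies.
The other patterns: stems whose last vowel is 'e' add -ul; stems whose last vowel is 'o' add the prefix fa-.
So wuggun → wuibggun.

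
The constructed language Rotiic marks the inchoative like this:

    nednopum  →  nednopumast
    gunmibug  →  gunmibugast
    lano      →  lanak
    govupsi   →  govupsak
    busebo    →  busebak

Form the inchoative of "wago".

wagak

gunmibug and govupsi both begin with g- yet inflect differently (gunmibugast, govupsak), so the first letter is not what conditions the rule; whether the stem ends in a vowel or a consonant is.
"wago" ends in a vowel. The stems ending in a vowel (lano → lanak, govupsi → govupsak, busebo → busebak) drop the final letter and add -ak.
The other pattern: stems ending in a consonant add -ast.
So wago → wagak.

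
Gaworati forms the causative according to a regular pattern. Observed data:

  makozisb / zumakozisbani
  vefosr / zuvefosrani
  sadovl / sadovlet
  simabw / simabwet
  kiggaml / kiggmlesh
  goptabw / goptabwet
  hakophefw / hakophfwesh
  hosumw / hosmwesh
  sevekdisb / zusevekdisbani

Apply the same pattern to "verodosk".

hosumw and simabw both end in -w yet inflect differently (hosmwesh, simabwet), so the final letter is not what conditions the rule; the second-to-last letter is.
"verodosk" has second-to-last letter 's'. The stems whose second-to-last letter is 's' (sevekdisb → zusevekdisbani, makozisb → zumakozisbani, vefosr → zuvefosrani) add zu- … -ani around the stem.
The other patterns: stems whose second-to-last letter is 'f' or 'm' delete the last vowel and add -esh; stems whose second-to-last letter is 'b' or 'v' add -et.
So verodosk → zuverodoskani.

zuverodoskani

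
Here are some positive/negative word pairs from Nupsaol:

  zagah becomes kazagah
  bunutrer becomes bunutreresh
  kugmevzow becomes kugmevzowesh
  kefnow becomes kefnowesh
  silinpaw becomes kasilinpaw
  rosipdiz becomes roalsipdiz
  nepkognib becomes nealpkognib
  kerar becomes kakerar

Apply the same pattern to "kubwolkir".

kerar and bunutrer both end in -r yet inflect differently (kakerar, bunutreresh), so the final letter is not what conditions the rule; the last vowel is.
"kubwolkir" has last vowel 'i'. The stems whose last vowel is 'i' (rosipdiz → roalsipdiz, nepkognib → nealpkognib) insert -al- after the first vowel.
The other patterns: stems whose last vowel is 'a' add the prefix ka-; stems whose last vowel is 'e' or 'o' add -esh.
So kubwolkir → kualbwolkir.

kualbwolkir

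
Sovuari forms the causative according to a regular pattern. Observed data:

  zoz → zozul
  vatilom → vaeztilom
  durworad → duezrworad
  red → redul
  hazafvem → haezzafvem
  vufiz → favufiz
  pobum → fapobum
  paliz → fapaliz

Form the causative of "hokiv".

fahokiv

zoz and vufiz both end in -z yet inflect differently (zozul, favufiz), so the final letter is not what conditions the rule; the number of vowels is.
"hokiv" has 2 vowels. The stems with 2 vowels (vufiz → favufiz, pobum → fapobum, paliz → fapaliz) add the prefix fa-.
The other patterns: stems with 1 vowel add -ul; stems with 3 vowels insert -ez- after the first vowel.
So hokiv → fahokiv.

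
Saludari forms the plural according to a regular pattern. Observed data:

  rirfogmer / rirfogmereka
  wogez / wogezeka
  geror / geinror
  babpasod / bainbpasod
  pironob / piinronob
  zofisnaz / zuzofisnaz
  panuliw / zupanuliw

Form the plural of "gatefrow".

rirfogmer and geror both end in -r yet inflect differently (rirfogmereka, geinror), so the final letter is not what conditions the rule; the last vowel is.
"gatefrow" has last vowel 'o'. The stems whose last vowel is 'o' (geror → geinror, babpasod → bainbpasod, pironob → piinronob) insert -in- after the first vowel.
So gatefrow → gaintefrow.

gaintefrow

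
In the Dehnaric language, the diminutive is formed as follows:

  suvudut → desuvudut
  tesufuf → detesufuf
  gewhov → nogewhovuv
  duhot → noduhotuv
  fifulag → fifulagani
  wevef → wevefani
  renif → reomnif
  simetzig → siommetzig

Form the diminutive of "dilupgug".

dedilupgug

suvudut and duhot both end in -t yet inflect differently (desuvudut, noduhotuv), so the final letter is not what conditions the rule; the last vowel is.
"dilupgug" has last vowel 'u'. The stems whose last vowel is 'u' (suvudut → desuvudut, tesufuf → detesufuf) add the prefix de-.
So dilupgug → dedilupgug.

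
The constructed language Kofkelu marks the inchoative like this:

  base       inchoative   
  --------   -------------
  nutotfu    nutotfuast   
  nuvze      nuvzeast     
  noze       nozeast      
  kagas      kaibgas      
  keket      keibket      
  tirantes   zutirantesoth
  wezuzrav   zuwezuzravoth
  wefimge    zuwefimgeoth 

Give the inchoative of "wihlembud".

zuwihlembudoth

"wihlembud" begins with w-. The stems beginning with w- (wezuzrav → zuwezuzravoth, wefimge → zuwefimgeoth) add zu- … -oth around the stem.
The other patterns: stems beginning with n- add -ast; stems beginning with k- insert -ib- after the first vowel.
So wihlembud → zuwihlembudoth.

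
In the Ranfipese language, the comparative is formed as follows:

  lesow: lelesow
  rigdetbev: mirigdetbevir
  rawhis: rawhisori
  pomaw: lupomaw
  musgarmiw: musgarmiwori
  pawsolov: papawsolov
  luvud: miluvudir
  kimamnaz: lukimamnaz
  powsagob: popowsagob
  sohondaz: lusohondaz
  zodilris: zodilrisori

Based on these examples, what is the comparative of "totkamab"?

lutotkamab

lesow and pomaw both end in -w yet inflect differently (lelesow, lupomaw), so the final letter is not what conditions the rule; the last vowel is.
"totkamab" has last vowel 'a'. The stems whose last vowel is 'a' (kimamnaz → lukimamnaz, sohondaz → lusohondaz, pomaw → lupomaw) add the prefix lu-.
So totkamab → lutotkamab.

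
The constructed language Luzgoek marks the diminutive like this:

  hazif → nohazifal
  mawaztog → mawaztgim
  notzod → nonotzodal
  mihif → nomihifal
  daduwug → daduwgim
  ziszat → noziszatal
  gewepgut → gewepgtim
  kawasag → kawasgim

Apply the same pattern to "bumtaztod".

"bumtaztod" has 3 vowels. The stems with 3 vowels (kawasag → kawasgim, daduwug → daduwgim, gewepgut → gewepgtim) delete the last vowel and add -im.
So bumtaztod → bumtaztdim.

bumtaztdim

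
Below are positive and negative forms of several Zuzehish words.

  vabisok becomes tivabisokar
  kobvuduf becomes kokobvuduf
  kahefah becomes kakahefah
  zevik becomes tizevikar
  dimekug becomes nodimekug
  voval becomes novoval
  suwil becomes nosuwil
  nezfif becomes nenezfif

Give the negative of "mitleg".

nomitleg

"mitleg" ends in -g. The one such stem in the data (dimekug → nodimekug) adds the prefix no-, so the same rule applies.
The other patterns: stems ending in -k add ti- … -ar around the stem; stems ending in -f or -h repeat the first consonant+vowel as a prefix.
So mitleg → nomitleg.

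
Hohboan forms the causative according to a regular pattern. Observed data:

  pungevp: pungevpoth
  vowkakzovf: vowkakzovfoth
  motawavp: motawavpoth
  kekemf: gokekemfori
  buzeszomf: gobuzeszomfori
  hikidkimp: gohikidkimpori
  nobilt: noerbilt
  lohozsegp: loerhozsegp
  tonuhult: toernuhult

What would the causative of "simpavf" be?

"simpavf" has second-to-last letter 'v'. The stems whose second-to-last letter is 'v' (pungevp → pungevpoth, vowkakzovf → vowkakzovfoth, motawavp → motawavpoth) add -oth.
So simpavf → simpavfoth.

simpavfoth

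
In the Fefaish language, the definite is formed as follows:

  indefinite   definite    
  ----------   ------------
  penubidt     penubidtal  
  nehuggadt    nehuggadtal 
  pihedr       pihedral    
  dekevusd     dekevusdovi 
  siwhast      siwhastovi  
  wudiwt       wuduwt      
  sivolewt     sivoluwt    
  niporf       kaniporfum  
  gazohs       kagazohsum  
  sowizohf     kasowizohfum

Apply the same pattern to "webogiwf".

weboguwf

penubidt and siwhast both end in -t yet inflect differently (penubidtal, siwhastovi), so the final letter is not what conditions the rule; the second-to-last letter is.
"webogiwf" has second-to-last letter 'w'. The stems whose second-to-last letter is 'w' (wudiwt → wuduwt, sivolewt → sivoluwt) change the last vowel to 'u'.
So webogiwf → weboguwf.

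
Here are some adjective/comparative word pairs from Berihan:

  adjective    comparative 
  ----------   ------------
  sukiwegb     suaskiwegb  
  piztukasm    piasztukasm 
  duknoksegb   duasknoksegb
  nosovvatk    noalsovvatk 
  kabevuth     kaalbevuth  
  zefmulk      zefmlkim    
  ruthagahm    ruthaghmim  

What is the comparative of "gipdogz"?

nosovvatk and zefmulk both end in -k yet inflect differently (noalsovvatk, zefmlkim), so the final letter is not what conditions the rule; the second-to-last letter is.
"gipdogz" has second-to-last letter 'g'. The stems whose second-to-last letter is 'g' (sukiwegb → suaskiwegb, duknoksegb → duasknoksegb) insert -as- after the first vowel.
So gipdogz → giaspdogz.

giaspdogz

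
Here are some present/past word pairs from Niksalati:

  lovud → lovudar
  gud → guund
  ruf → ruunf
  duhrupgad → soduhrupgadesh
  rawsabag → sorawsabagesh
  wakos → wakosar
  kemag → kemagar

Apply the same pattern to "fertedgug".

"fertedgug" has 3 vowels. The stems with 3 vowels (rawsabag → sorawsabagesh, duhrupgad → soduhrupgadesh) add so- … -esh around the stem.
So fertedgug → sofertedgugesh.

sofertedgugesh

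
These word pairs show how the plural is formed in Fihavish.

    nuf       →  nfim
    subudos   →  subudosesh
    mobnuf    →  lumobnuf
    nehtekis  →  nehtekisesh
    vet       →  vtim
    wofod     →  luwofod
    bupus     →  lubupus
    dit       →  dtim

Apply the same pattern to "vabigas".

"vabigas" has 3 vowels. The stems with 3 vowels (nehtekis → nehtekisesh, subudos → subudosesh) add -esh.
So vabigas → vabigasesh.

vabigasesh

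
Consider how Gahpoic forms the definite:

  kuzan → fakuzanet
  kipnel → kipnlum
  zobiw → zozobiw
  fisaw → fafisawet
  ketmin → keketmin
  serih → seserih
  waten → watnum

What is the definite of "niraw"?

fanirawet

ketmin and waten both end in -n yet inflect differently (keketmin, watnum), so the final letter is not what conditions the rule; the last vowel is.
"niraw" has last vowel 'a'. The stems whose last vowel is 'a' (fisaw → fafisawet, kuzan → fakuzanet) add fa- … -et around the stem.
The other patterns: stems whose last vowel is 'i' repeat the first consonant+vowel as a prefix; stems whose last vowel is 'e' delete the last vowel and add -um.
So niraw → fanirawet.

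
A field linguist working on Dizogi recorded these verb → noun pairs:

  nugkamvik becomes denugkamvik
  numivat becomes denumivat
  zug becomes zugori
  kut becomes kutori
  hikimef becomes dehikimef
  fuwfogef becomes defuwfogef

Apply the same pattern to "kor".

korori

kut and numivat both end in -t yet inflect differently (kutori, denumivat), so the final letter is not what conditions the rule; the number of vowels is.
"kor" has 1 vowel. The stems with 1 vowel (kut → kutori, zug → zugori) add -ori.
The other pattern: stems with 3 vowels add the prefix de-.
So kor → korori.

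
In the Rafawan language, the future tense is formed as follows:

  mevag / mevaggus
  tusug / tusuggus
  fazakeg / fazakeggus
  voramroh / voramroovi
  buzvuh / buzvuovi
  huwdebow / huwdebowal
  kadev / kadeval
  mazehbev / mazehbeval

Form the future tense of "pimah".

pimaovi

tusug and buzvuh both have last vowel 'u' yet inflect differently (tusuggus, buzvuovi), so the last vowel is not what conditions the rule; the final letter is.
"pimah" ends in -h. The stems ending in -h (voramroh → voramroovi, buzvuh → buzvuovi) drop the final letter and add -ovi.
The other patterns: stems ending in -g double the final consonant and add -us; stems ending in -v or -w add -al.
So pimah → pimaovi.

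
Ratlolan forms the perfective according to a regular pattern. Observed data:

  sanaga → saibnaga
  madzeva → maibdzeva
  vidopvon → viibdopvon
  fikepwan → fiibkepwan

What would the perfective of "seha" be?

Every pair shown (sanaga → saibnaga, madzeva → maibdzeva, vidopvon → viibdopvon, …) follows the same rule: insert -ib- after the first vowel.
So seha → seibha.

seibha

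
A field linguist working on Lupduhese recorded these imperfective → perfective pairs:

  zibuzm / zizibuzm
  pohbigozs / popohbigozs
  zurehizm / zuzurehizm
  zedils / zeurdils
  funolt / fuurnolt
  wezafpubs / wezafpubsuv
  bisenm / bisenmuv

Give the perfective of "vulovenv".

vulovenvuv

pohbigozs and zedils both end in -s yet inflect differently (popohbigozs, zeurdils), so the final letter is not what conditions the rule; the second-to-last letter is.
"vulovenv" has second-to-last letter 'n'. The one such stem in the data (bisenm → bisenmuv) adds -uv, so the same rule applies.
The other patterns: stems whose second-to-last letter is 'z' repeat the first consonant+vowel as a prefix; stems whose second-to-last letter is 'l' insert -ur- after the first vowel.
So vulovenv → vulovenvuv.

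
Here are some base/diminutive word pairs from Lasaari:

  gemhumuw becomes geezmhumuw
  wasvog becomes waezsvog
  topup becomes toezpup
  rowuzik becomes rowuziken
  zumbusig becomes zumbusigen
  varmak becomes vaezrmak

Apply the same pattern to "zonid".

zoniden

zumbusig and wasvog both end in -g yet inflect differently (zumbusigen, waezsvog), so the final letter is not what conditions the rule; the last vowel is.
"zonid" has last vowel 'i'. The stems whose last vowel is 'i' (zumbusig → zumbusigen, rowuzik → rowuziken) add -en.
The other pattern: stems whose last vowel is 'a', 'o' or 'u' insert -ez- after the first vowel.
So zonid → zoniden.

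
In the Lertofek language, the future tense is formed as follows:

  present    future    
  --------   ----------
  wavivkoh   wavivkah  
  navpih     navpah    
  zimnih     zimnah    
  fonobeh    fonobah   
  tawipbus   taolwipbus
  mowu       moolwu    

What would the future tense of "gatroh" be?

wavivkoh and tawipbus both have 3 vowels yet inflect differently (wavivkah, taolwipbus), so the number of vowels is not what conditions the rule; the final letter is.
"gatroh" ends in -h. The stems ending in -h (wavivkoh → wavivkah, navpih → navpah, zimnih → zimnah) change the last vowel to 'a'.
The other pattern: stems ending in -s or -u insert -ol- after the first vowel.
So gatroh → gatrah.

gatrah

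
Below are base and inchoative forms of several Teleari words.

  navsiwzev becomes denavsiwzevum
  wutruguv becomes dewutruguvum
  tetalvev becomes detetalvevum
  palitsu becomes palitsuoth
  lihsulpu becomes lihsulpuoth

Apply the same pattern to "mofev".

wutruguv and lihsulpu both have last vowel 'u' yet inflect differently (dewutruguvum, lihsulpuoth), so the last vowel is not what conditions the rule; the final letter is.
"mofev" ends in -v. The stems ending in -v (tetalvev → detetalvevum, navsiwzev → denavsiwzevum, wutruguv → dewutruguvum) add de- … -um around the stem.
So mofev → demofevum.

demofevum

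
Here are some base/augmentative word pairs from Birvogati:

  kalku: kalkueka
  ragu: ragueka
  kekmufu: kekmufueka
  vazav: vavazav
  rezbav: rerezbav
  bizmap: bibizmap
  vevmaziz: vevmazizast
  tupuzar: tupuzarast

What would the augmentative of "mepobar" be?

vazav and tupuzar both have last vowel 'a' yet inflect differently (vavazav, tupuzarast), so the last vowel is not what conditions the rule; the final letter is.
"mepobar" ends in -r. The one such stem in the data (tupuzar → tupuzarast) adds -ast, so the same rule applies.
So mepobar → mepobarast.

mepobarast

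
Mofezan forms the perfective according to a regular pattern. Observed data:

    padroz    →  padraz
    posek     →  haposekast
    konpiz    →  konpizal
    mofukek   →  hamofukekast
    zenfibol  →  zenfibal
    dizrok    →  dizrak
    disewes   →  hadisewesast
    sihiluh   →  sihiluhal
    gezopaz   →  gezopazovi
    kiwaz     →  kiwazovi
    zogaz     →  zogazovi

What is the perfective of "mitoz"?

mitaz

"mitoz" has last vowel 'o'. The stems whose last vowel is 'o' (zenfibol → zenfibal, padroz → padraz, dizrok → dizrak) change the last vowel to 'a'.
The other patterns: stems whose last vowel is 'a' add -ovi; stems whose last vowel is 'e' add ha- … -ast around the stem; stems whose last vowel is 'i' or 'u' add -al.
So mitoz → mitaz.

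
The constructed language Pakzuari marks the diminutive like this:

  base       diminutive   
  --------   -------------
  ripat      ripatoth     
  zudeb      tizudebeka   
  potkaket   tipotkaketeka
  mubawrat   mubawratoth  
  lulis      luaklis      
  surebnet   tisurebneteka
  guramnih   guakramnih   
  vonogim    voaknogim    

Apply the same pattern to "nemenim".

ripat and potkaket both end in -t yet inflect differently (ripatoth, tipotkaketeka), so the final letter is not what conditions the rule; the last vowel is.
"nemenim" has last vowel 'i'. The stems whose last vowel is 'i' (lulis → luaklis, guramnih → guakramnih, vonogim → voaknogim) insert -ak- after the first vowel.
So nemenim → neakmenim.

neakmenim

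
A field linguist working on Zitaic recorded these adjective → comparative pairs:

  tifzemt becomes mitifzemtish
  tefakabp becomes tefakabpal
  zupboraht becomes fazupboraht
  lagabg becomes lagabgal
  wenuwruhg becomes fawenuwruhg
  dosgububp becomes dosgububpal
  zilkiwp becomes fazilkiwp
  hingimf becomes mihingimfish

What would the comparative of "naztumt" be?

minaztumtish

dosgububp and zilkiwp both end in -p yet inflect differently (dosgububpal, fazilkiwp), so the final letter is not what conditions the rule; the second-to-last letter is.
"naztumt" has second-to-last letter 'm'. The stems whose second-to-last letter is 'm' (tifzemt → mitifzemtish, hingimf → mihingimfish) add mi- … -ish around the stem.
So naztumt → minaztumtish.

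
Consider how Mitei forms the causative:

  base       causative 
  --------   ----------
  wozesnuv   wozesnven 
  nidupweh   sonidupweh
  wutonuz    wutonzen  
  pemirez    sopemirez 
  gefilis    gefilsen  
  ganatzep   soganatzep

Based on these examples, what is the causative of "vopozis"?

"vopozis" has last vowel 'i'. The one such stem in the data (gefilis → gefilsen) deletes the last vowel and adds -en (as do wozesnuv, wutonuz), so the same rule applies.
The other pattern: stems whose last vowel is 'e' add the prefix so-.
So vopozis → vopozsen.

vopozsen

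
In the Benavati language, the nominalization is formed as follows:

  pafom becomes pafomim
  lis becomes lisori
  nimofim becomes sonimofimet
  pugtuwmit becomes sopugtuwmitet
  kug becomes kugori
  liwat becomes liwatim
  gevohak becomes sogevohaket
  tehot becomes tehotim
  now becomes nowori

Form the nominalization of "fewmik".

fewmikim

pafom and nimofim both end in -m yet inflect differently (pafomim, sonimofimet), so the final letter is not what conditions the rule; the number of vowels is.
"fewmik" has 2 vowels. The stems with 2 vowels (liwat → liwatim, tehot → tehotim, pafom → pafomim) add -im.
So fewmik → fewmikim.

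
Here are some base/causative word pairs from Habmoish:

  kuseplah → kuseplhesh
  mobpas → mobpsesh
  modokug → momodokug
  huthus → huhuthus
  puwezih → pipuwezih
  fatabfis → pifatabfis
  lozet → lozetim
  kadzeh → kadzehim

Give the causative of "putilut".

mobpas and huthus both end in -s yet inflect differently (mobpsesh, huhuthus), so the final letter is not what conditions the rule; the last vowel is.
"putilut" has last vowel 'u'. The stems whose last vowel is 'u' (modokug → momodokug, huthus → huhuthus) repeat the first consonant+vowel as a prefix.
The other patterns: stems whose last vowel is 'a' delete the last vowel and add -esh; stems whose last vowel is 'i' add the prefix pi-; stems whose last vowel is 'e' add -im.
So putilut → puputilut.

puputilut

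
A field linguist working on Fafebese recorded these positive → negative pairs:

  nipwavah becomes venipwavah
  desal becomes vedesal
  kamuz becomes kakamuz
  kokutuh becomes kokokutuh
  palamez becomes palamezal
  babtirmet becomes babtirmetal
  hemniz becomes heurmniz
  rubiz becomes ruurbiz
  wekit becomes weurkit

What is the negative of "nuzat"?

"nuzat" has last vowel 'a'. The stems whose last vowel is 'a' (nipwavah → venipwavah, desal → vedesal) add the prefix ve-.
The other patterns: stems whose last vowel is 'u' repeat the first consonant+vowel as a prefix; stems whose last vowel is 'e' add -al; stems whose last vowel is 'i' insert -ur- after the first vowel.
So nuzat → venuzat.

venuzat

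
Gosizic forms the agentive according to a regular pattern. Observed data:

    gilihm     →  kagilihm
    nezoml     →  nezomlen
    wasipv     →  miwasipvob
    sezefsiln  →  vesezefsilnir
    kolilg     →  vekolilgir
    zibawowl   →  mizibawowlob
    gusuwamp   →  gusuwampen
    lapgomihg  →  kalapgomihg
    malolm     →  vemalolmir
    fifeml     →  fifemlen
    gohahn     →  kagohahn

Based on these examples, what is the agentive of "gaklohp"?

kagaklohp

gilihm and malolm both end in -m yet inflect differently (kagilihm, vemalolmir), so the final letter is not what conditions the rule; the second-to-last letter is.
"gaklohp" has second-to-last letter 'h'. The stems whose second-to-last letter is 'h' (gohahn → kagohahn, gilihm → kagilihm, lapgomihg → kalapgomihg) add the prefix ka-.
The other patterns: stems whose second-to-last letter is 'm' add -en; stems whose second-to-last letter is 'l' add ve- … -ir around the stem; stems whose second-to-last letter is 'p' or 'w' add mi- … -ob around the stem.
So gaklohp → kagaklohp.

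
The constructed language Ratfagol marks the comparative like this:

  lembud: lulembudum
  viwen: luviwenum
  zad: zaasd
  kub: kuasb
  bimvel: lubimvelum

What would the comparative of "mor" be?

zad and lembud both end in -d yet inflect differently (zaasd, lulembudum), so the final letter is not what conditions the rule; the number of vowels is.
"mor" has 1 vowel. The stems with 1 vowel (kub → kuasb, zad → zaasd) insert -as- after the first vowel.
So mor → moasr.

moasr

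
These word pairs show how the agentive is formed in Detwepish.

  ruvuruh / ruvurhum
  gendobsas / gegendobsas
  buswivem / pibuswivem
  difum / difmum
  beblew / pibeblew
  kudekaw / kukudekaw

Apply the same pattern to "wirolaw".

wiwirolaw

difum and buswivem both end in -m yet inflect differently (difmum, pibuswivem), so the final letter is not what conditions the rule; the last vowel is.
"wirolaw" has last vowel 'a'. The stems whose last vowel is 'a' (kudekaw → kukudekaw, gendobsas → gegendobsas) repeat the first consonant+vowel as a prefix.
The other patterns: stems whose last vowel is 'u' delete the last vowel and add -um; stems whose last vowel is 'e' add the prefix pi-.
So wirolaw → wiwirolaw.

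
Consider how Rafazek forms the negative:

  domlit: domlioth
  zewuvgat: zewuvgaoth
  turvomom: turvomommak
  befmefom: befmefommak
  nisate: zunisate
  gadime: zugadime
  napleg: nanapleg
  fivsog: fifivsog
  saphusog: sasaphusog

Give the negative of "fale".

zufale

nisate and napleg both have last vowel 'e' yet inflect differently (zunisate, nanapleg), so the last vowel is not what conditions the rule; the final letter is.
"fale" ends in -e. The stems ending in -e (nisate → zunisate, gadime → zugadime) add the prefix zu-.
So fale → zufale.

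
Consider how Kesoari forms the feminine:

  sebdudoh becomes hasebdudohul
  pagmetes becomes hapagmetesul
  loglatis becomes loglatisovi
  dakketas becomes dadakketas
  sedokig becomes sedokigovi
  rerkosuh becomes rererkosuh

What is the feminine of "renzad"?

rerenzad

dakketas and loglatis both end in -s yet inflect differently (dadakketas, loglatisovi), so the final letter is not what conditions the rule; the last vowel is.
"renzad" has last vowel 'a'. The one such stem in the data (dakketas → dadakketas) repeats the first consonant+vowel as a prefix (as does rerkosuh), so the same rule applies.
So renzad → rerenzad.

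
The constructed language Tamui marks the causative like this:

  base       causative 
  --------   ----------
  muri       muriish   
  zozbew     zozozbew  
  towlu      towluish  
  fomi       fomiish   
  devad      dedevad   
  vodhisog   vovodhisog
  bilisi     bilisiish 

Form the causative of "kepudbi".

towlu and zozbew both have 2 vowels yet inflect differently (towluish, zozozbew), so the number of vowels is not what conditions the rule; whether the stem ends in a vowel or a consonant is.
"kepudbi" ends in a vowel. The stems ending in a vowel (bilisi → bilisiish, towlu → towluish, fomi → fomiish) add -ish.
So kepudbi → kepudbiish.

kepudbiish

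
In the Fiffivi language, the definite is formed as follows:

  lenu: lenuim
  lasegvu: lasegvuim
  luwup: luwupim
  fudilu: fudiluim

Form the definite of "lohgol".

Every pair shown (lenu → lenuim, lasegvu → lasegvuim, luwup → luwupim, …) follows the same rule: add -im.
So lohgol → lohgolim.

lohgolim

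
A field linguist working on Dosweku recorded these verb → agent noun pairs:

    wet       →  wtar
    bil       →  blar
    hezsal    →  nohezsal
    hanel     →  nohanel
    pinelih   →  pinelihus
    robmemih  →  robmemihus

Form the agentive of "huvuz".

"huvuz" has 2 vowels. The stems with 2 vowels (hezsal → nohezsal, hanel → nohanel) add the prefix no-.
The other patterns: stems with 1 vowel delete the last vowel and add -ar; stems with 3 vowels add -us.
So huvuz → nohuvuz.

nohuvuz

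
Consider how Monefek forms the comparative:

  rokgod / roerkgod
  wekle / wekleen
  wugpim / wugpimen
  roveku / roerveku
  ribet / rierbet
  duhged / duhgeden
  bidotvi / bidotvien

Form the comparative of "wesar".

wesaren

rokgod and duhged both end in -d yet inflect differently (roerkgod, duhgeden), so the final letter is not what conditions the rule; the first letter is.
"wesar" begins with w-. The stems beginning with w- (wekle → wekleen, wugpim → wugpimen) add -en.
The other pattern: stems beginning with r- insert -er- after the first vowel.
So wesar → wesaren.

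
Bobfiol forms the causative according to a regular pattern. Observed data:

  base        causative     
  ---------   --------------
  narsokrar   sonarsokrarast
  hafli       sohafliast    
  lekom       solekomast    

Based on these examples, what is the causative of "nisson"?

Every pair shown (narsokrar → sonarsokrarast, hafli → sohafliast, lekom → solekomast) follows the same rule: add so- … -ast around the stem.
So nisson → sonissonast.

sonissonast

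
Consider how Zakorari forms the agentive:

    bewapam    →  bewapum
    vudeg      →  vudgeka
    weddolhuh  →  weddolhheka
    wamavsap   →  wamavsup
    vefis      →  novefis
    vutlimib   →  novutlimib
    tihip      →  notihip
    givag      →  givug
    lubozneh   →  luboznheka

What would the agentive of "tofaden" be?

wamavsap and tihip both end in -p yet inflect differently (wamavsup, notihip), so the final letter is not what conditions the rule; the last vowel is.
"tofaden" has last vowel 'e'. The stems whose last vowel is 'e' (vudeg → vudgeka, lubozneh → luboznheka) delete the last vowel and add -eka.
So tofaden → tofadneka.

tofadneka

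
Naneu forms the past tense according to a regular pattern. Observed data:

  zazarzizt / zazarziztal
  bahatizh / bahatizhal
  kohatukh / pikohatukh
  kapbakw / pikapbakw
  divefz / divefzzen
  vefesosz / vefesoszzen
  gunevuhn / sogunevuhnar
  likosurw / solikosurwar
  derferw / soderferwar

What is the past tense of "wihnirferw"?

sowihnirferwar

bahatizh and kohatukh both end in -h yet inflect differently (bahatizhal, pikohatukh), so the final letter is not what conditions the rule; the second-to-last letter is.
"wihnirferw" has second-to-last letter 'r'. The stems whose second-to-last letter is 'r' (likosurw → solikosurwar, derferw → soderferwar) add so- … -ar around the stem.
The other patterns: stems whose second-to-last letter is 'z' add -al; stems whose second-to-last letter is 'k' add the prefix pi-; stems whose second-to-last letter is 'f' or 's' double the final consonant and add -en.
So wihnirferw → sowihnirferwar.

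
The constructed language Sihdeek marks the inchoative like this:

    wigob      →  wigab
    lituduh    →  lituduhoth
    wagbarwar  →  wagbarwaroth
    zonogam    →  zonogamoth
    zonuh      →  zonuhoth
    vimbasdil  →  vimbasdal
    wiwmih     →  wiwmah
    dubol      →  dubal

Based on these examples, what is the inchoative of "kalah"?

kalahoth

"kalah" has last vowel 'a'. The stems whose last vowel is 'a' (wagbarwar → wagbarwaroth, zonogam → zonogamoth) add -oth.
So kalah → kalahoth.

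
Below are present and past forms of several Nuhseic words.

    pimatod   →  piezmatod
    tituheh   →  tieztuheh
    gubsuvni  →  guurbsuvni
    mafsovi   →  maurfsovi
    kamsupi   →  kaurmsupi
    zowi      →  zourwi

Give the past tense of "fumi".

"fumi" ends in -i. The stems ending in -i (gubsuvni → guurbsuvni, mafsovi → maurfsovi, kamsupi → kaurmsupi) insert -ur- after the first vowel.
So fumi → fuurmi.

fuurmi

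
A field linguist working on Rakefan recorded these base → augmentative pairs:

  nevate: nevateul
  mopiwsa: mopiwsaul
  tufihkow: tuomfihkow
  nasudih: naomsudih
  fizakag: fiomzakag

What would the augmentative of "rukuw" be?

fizakag and mopiwsa both have last vowel 'a' yet inflect differently (fiomzakag, mopiwsaul), so the last vowel is not what conditions the rule; whether the stem ends in a vowel or a consonant is.
"rukuw" ends in a consonant. The stems ending in a consonant (tufihkow → tuomfihkow, nasudih → naomsudih, fizakag → fiomzakag) insert -om- after the first vowel.
The other pattern: stems ending in a vowel add -ul.
So rukuw → ruomkuw.

ruomkuw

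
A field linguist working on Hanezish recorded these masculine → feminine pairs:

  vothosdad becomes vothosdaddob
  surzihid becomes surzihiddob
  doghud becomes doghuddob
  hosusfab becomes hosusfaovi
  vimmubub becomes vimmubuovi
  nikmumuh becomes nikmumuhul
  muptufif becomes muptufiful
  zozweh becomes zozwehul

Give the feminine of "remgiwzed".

remgiwzeddob

vothosdad and hosusfab both have last vowel 'a' yet inflect differently (vothosdaddob, hosusfaovi), so the last vowel is not what conditions the rule; the final letter is.
"remgiwzed" ends in -d. The stems ending in -d (vothosdad → vothosdaddob, surzihid → surzihiddob, doghud → doghuddob) double the final consonant and add -ob.
The other patterns: stems ending in -b drop the final letter and add -ovi; stems ending in -f or -h add -ul.
So remgiwzed → remgiwzeddob.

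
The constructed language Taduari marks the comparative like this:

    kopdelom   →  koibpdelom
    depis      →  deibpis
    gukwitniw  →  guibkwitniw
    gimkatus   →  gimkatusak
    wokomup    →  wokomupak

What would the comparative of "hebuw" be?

gimkatus and depis both end in -s yet inflect differently (gimkatusak, deibpis), so the final letter is not what conditions the rule; the last vowel is.
"hebuw" has last vowel 'u'. The stems whose last vowel is 'u' (gimkatus → gimkatusak, wokomup → wokomupak) add -ak.
So hebuw → hebuwak.

hebuwak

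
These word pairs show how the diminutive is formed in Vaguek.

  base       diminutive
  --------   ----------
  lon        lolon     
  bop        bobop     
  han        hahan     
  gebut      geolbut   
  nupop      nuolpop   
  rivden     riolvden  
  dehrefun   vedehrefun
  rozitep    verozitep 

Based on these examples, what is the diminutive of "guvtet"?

guolvtet

bop and nupop both end in -p yet inflect differently (bobop, nuolpop), so the final letter is not what conditions the rule; the number of vowels is.
"guvtet" has 2 vowels. The stems with 2 vowels (gebut → geolbut, nupop → nuolpop, rivden → riolvden) insert -ol- after the first vowel.
So guvtet → guolvtet.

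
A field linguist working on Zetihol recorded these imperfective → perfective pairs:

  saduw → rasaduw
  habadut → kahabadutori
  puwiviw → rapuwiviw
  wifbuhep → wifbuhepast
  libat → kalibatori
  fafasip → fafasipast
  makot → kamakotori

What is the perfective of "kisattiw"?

rakisattiw

saduw and habadut both have last vowel 'u' yet inflect differently (rasaduw, kahabadutori), so the last vowel is not what conditions the rule; the final letter is.
"kisattiw" ends in -w. The stems ending in -w (saduw → rasaduw, puwiviw → rapuwiviw) add the prefix ra-.
The other patterns: stems ending in -t add ka- … -ori around the stem; stems ending in -p add -ast.
So kisattiw → rakisattiw.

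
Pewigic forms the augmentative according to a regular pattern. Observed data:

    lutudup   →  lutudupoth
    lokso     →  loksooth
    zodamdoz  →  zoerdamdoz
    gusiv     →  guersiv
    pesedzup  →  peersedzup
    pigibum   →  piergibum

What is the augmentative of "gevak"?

geervak

"gevak" begins with g-. The one such stem in the data (gusiv → guersiv) inserts -er- after the first vowel (as do zodamdoz, pesedzup), so the same rule applies.
The other pattern: stems beginning with l- add -oth.
So gevak → geervak.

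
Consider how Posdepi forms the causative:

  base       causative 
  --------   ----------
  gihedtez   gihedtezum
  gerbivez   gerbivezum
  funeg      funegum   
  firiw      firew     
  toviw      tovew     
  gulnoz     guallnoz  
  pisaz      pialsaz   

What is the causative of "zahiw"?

gihedtez and gulnoz both end in -z yet inflect differently (gihedtezum, guallnoz), so the final letter is not what conditions the rule; the last vowel is.
"zahiw" has last vowel 'i'. The stems whose last vowel is 'i' (firiw → firew, toviw → tovew) change the last vowel to 'e'.
So zahiw → zahew.

zahew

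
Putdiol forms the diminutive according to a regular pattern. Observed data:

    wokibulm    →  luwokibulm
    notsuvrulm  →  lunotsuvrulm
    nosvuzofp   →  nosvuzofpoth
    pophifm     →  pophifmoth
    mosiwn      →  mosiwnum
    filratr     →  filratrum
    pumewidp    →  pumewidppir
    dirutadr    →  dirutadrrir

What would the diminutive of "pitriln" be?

lupitriln

"pitriln" has second-to-last letter 'l'. The stems whose second-to-last letter is 'l' (wokibulm → luwokibulm, notsuvrulm → lunotsuvrulm) add the prefix lu-.
The other patterns: stems whose second-to-last letter is 'f' add -oth; stems whose second-to-last letter is 't' or 'w' add -um; stems whose second-to-last letter is 'd' double the final consonant and add -ir.
So pitriln → lupitriln.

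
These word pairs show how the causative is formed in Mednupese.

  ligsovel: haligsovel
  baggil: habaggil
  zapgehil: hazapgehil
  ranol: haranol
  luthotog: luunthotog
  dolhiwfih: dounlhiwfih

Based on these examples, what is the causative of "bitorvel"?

"bitorvel" ends in -l. The stems ending in -l (ligsovel → haligsovel, baggil → habaggil, zapgehil → hazapgehil) add the prefix ha-.
So bitorvel → habitorvel.

habitorvel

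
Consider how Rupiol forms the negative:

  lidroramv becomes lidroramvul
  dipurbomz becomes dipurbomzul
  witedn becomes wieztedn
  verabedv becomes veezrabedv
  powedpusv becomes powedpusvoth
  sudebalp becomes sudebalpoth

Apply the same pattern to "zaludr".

zaezludr

lidroramv and verabedv both end in -v yet inflect differently (lidroramvul, veezrabedv), so the final letter is not what conditions the rule; the second-to-last letter is.
"zaludr" has second-to-last letter 'd'. The stems whose second-to-last letter is 'd' (witedn → wieztedn, verabedv → veezrabedv) insert -ez- after the first vowel.
So zaludr → zaezludr.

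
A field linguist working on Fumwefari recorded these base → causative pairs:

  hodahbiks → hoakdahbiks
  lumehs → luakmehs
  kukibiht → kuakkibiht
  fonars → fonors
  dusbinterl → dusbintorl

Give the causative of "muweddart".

muweddort

"muweddart" has second-to-last letter 'r'. The stems whose second-to-last letter is 'r' (dusbinterl → dusbintorl, fonars → fonors) change the last vowel to 'o'.
So muweddart → muweddort.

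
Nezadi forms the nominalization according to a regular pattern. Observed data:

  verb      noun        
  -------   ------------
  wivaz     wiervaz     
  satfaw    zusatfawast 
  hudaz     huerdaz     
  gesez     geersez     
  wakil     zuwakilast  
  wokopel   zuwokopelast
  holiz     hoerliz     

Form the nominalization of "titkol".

holiz and wakil both have last vowel 'i' yet inflect differently (hoerliz, zuwakilast), so the last vowel is not what conditions the rule; the final letter is.
"titkol" ends in -l. The stems ending in -l (wakil → zuwakilast, wokopel → zuwokopelast) add zu- … -ast around the stem.
The other pattern: stems ending in -z insert -er- after the first vowel.
So titkol → zutitkolast.

zutitkolast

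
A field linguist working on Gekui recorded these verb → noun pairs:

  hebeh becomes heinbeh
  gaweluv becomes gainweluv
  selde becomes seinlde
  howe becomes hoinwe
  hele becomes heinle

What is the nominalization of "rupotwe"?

Every pair shown (hebeh → heinbeh, gaweluv → gainweluv, selde → seinlde, …) follows the same rule: insert -in- after the first vowel.
So rupotwe → ruinpotwe.

ruinpotwe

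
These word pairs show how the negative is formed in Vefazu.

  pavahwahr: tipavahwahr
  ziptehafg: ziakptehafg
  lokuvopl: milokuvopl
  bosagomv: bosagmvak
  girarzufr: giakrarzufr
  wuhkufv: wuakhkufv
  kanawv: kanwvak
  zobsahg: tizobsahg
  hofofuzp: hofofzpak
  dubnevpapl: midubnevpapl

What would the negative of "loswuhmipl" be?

miloswuhmipl

"loswuhmipl" has second-to-last letter 'p'. The stems whose second-to-last letter is 'p' (lokuvopl → milokuvopl, dubnevpapl → midubnevpapl) add the prefix mi-.
The other patterns: stems whose second-to-last letter is 'h' add the prefix ti-; stems whose second-to-last letter is 'f' insert -ak- after the first vowel; stems whose second-to-last letter is 'm', 'w' or 'z' delete the last vowel and add -ak.
So loswuhmipl → miloswuhmipl.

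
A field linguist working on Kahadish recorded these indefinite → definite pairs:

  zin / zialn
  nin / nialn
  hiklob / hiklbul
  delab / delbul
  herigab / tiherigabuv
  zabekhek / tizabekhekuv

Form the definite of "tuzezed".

hiklob and herigab both end in -b yet inflect differently (hiklbul, tiherigabuv), so the final letter is not what conditions the rule; the number of vowels is.
"tuzezed" has 3 vowels. The stems with 3 vowels (herigab → tiherigabuv, zabekhek → tizabekhekuv) add ti- … -uv around the stem.
So tuzezed → tituzezeduv.

tituzezeduv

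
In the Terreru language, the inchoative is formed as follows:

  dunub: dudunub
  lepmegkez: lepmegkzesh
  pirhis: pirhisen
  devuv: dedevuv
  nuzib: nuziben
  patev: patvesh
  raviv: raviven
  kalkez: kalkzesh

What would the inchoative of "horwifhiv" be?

patev and raviv both end in -v yet inflect differently (patvesh, raviven), so the final letter is not what conditions the rule; the last vowel is.
"horwifhiv" has last vowel 'i'. The stems whose last vowel is 'i' (raviv → raviven, nuzib → nuziben, pirhis → pirhisen) add -en.
The other patterns: stems whose last vowel is 'e' delete the last vowel and add -esh; stems whose last vowel is 'u' repeat the first consonant+vowel as a prefix.
So horwifhiv → horwifhiven.

horwifhiven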